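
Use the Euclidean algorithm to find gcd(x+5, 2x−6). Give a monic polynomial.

1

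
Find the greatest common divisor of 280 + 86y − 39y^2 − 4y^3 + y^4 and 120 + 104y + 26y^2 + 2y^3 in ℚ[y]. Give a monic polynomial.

10 + 7y + y^2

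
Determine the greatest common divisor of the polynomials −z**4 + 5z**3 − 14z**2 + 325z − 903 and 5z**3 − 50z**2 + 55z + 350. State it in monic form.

By polynomial division,
  −z**4 + 5z**3 − 14z**2 + 325z − 903 = (−(1/5)z − 1)(5z**3 − 50z**2 + 55z + 350) + (−53z**2 + 450z − 553)
  5z**3 − 50z**2 + 55z + 350 = (−(5/53)z + 400/2809)(−53z**2 + 450z − 553) + (−(172050/2809)z + 1204350/2809)
  −53z**2 + 450z − 553 = ((148877/172050)z − 221911/172050)(−(172050/2809)z + 1204350/2809) + (0)
Last nonzero remainder: −(172050/2809)z + 1204350/2809. Dividing through by −172050/2809 gives the monic gcd z − 7.

z − 7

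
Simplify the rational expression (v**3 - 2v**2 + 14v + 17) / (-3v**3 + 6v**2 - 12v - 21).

(-v**2 + 3v - 17)/(3v**2 - 9v + 21)

Repeated division with remainder:
  v**3 - 2v**2 + 14v + 17 = (-1/3)(-3v**3 + 6v**2 - 12v - 21) + (10v + 10)
  -3v**3 + 6v**2 - 12v - 21 = (-(3/10)v**2 + (9/10)v - 21/10)(10v + 10) + (0)
Last nonzero remainder: 10v + 10. Dividing through by 10 gives the monic gcd v + 1.
Cancel v + 1 from numerator and denominator to get the reduced form.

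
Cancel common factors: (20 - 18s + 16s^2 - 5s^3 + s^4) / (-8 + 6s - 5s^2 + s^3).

By polynomial division,
  s^4 - 5s^3 + 16s^2 - 18s + 20 = (s)(s^3 - 5s^2 + 6s - 8) + (10s^2 - 10s + 20)
  s^3 - 5s^2 + 6s - 8 = ((1/10)s - 2/5)(10s^2 - 10s + 20) + (0)
Last nonzero remainder: 10s^2 - 10s + 20. Dividing through by 10 gives the monic gcd s^2 - s + 2.
Cancel s^2 - s + 2 from numerator and denominator to get the reduced form.

(10 - 4s + s^2)/(-4 + s)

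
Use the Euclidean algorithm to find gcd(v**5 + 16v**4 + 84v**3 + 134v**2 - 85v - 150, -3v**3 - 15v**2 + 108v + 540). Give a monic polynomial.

Apply the Euclidean algorithm:
  v**5 + 16v**4 + 84v**3 + 134v**2 - 85v - 150 = (-(1/3)v**2 - (11/3)v - 65/3)(-3v**3 - 15v**2 + 108v + 540) + (385v**2 + 4235v + 11550)
  -3v**3 - 15v**2 + 108v + 540 = (-(3/385)v + 18/385)(385v**2 + 4235v + 11550) + (0)
Last nonzero remainder: 385v**2 + 4235v + 11550. Dividing through by 385 gives the monic gcd v**2 + 11v + 30.

v**2 + 11v + 30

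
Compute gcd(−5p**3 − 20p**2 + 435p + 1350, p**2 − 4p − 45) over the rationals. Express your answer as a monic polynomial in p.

Euclidean algorithm in ℚ[p]:
  −5p**3 − 20p**2 + 435p + 1350 = (−5p − 40)(p**2 − 4p − 45) + (50p − 450)
  p**2 − 4p − 45 = ((1/50)p + 1/10)(50p − 450) + (0)
Last nonzero remainder: 50p − 450. Dividing through by 50 gives the monic gcd p − 9.

p − 9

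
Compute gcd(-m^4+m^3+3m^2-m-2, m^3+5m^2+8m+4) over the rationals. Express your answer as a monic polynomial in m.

Apply the Euclidean algorithm:
  -m^4+m^3+3m^2-m-2 = (-m+6)(m^3+5m^2+8m+4) + (-19m^2-45m-26)
  m^3+5m^2+8m+4 = (-(1/19)m-50/361)(-19m^2-45m-26) + ((144/361)m+144/361)
  -19m^2-45m-26 = (-(6859/144)m-4693/72)((144/361)m+144/361) + (0)
Last nonzero remainder: (144/361)m+144/361. Dividing through by 144/361 gives the monic gcd m+1.

m+1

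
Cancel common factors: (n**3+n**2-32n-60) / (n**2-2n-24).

By polynomial division,
  n**3+n**2-32n-60 = (n+3)(n**2-2n-24) + (-2n+12)
  n**2-2n-24 = (-(1/2)n-2)(-2n+12) + (0)
Last nonzero remainder: -2n+12. Dividing through by -2 gives the monic gcd n-6.
Cancel n-6 from numerator and denominator to get the reduced form.

(n**2+7n+10)/(n+4)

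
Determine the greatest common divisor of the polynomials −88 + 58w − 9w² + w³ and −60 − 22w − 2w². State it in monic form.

1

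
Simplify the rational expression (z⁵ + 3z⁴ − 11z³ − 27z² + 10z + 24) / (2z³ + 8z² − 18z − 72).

(z³ + 2z² − z − 2)/(2z + 6)

Repeated division with remainder:
  z⁵ + 3z⁴ − 11z³ − 27z² + 10z + 24 = ((1/2)z² − (1/2)z + 1)(2z³ + 8z² − 18z − 72) + (−8z² − 8z + 96)
  2z³ + 8z² − 18z − 72 = (−(1/4)z − 3/4)(−8z² − 8z + 96) + (0)
Last nonzero remainder: −8z² − 8z + 96. Dividing through by −8 gives the monic gcd z² + z − 12.
Cancel z² + z − 12 from numerator and denominator to get the reduced form.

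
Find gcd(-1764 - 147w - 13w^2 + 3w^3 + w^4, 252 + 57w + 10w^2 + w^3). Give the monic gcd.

252 + 57w + 10w^2 + w^3

By polynomial division,
  w^4 + 3w^3 - 13w^2 - 147w - 1764 = (w - 7)(w^3 + 10w^2 + 57w + 252) + (0)
The last nonzero remainder w^3 + 10w^2 + 57w + 252 is already monic.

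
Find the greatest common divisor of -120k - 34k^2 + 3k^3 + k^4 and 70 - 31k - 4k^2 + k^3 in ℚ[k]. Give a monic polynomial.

5 + k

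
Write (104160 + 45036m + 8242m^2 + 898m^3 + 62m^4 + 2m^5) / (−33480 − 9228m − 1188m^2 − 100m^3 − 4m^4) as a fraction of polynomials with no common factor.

Euclidean algorithm in ℚ[m]:
  2m^5 + 62m^4 + 898m^3 + 8242m^2 + 45036m + 104160 = (−(1/2)m − 3)(−4m^4 − 100m^3 − 1188m^2 − 9228m − 33480) + (4m^3 + 64m^2 + 612m + 3720)
  −4m^4 − 100m^3 − 1188m^2 − 9228m − 33480 = (−m − 9)(4m^3 + 64m^2 + 612m + 3720) + (0)
Last nonzero remainder: 4m^3 + 64m^2 + 612m + 3720. Dividing through by 4 gives the monic gcd m^3 + 16m^2 + 153m + 930.
Cancel m^3 + 16m^2 + 153m + 930 from numerator and denominator to get the reduced form.

(−56 − 15m − m^2)/(18 + 2m)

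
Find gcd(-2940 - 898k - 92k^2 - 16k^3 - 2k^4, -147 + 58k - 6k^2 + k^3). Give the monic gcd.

49 - 3k + k^2

By polynomial division,
  -2k^4 - 16k^3 - 92k^2 - 898k - 2940 = (-2k - 28)(k^3 - 6k^2 + 58k - 147) + (-144k^2 + 432k - 7056)
  k^3 - 6k^2 + 58k - 147 = (-(1/144)k + 1/48)(-144k^2 + 432k - 7056) + (0)
Last nonzero remainder: -144k^2 + 432k - 7056. Dividing through by -144 gives the monic gcd k^2 - 3k + 49.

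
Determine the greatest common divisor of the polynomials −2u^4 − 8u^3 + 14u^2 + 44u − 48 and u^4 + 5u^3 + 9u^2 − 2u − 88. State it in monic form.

u^2 + 2u − 8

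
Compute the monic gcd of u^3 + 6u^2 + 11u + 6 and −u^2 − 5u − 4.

Repeated division with remainder:
  u^3 + 6u^2 + 11u + 6 = (−u − 1)(−u^2 − 5u − 4) + (2u + 2)
  −u^2 − 5u − 4 = (−(1/2)u − 2)(2u + 2) + (0)
Last nonzero remainder: 2u + 2. Dividing through by 2 gives the monic gcd u + 1.

u + 1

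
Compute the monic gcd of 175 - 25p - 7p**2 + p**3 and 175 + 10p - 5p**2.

Repeated division with remainder:
  p**3 - 7p**2 - 25p + 175 = (-(1/5)p + 1)(-5p**2 + 10p + 175) + (0)
Last nonzero remainder: -5p**2 + 10p + 175. Dividing through by -5 gives the monic gcd p**2 - 2p - 35.

-35 - 2p + p**2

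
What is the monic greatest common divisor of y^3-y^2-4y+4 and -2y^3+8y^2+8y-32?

y^2-4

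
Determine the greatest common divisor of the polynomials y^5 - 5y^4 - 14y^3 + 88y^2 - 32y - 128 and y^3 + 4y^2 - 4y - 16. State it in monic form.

Euclidean algorithm in ℚ[y]:
  y^5 - 5y^4 - 14y^3 + 88y^2 - 32y - 128 = (y^2 - 9y + 26)(y^3 + 4y^2 - 4y - 16) + (-36y^2 - 72y + 288)
  y^3 + 4y^2 - 4y - 16 = (-(1/36)y - 1/18)(-36y^2 - 72y + 288) + (0)
Last nonzero remainder: -36y^2 - 72y + 288. Dividing through by -36 gives the monic gcd y^2 + 2y - 8.

y^2 + 2y - 8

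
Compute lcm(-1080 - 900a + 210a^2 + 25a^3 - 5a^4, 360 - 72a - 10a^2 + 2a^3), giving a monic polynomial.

Euclidean algorithm in ℚ[a]:
  -5a^4 + 25a^3 + 210a^2 - 900a - 1080 = (-(5/2)a)(2a^3 - 10a^2 - 72a + 360) + (30a^2 - 1080)
  2a^3 - 10a^2 - 72a + 360 = ((1/15)a - 1/3)(30a^2 - 1080) + (0)
Last nonzero remainder: 30a^2 - 1080. Dividing through by 30 gives the monic gcd a^2 - 36.
Then lcm(f, g) = f·g / gcd(f, g); expanding and making the result monic gives the answer.

-1080 - 684a + 390a^2 - 17a^3 - 10a^4 + a^5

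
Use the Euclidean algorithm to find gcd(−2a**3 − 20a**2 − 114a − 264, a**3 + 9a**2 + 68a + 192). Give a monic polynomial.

Euclidean algorithm in ℚ[a]:
  −2a**3 − 20a**2 − 114a − 264 = (−2)(a**3 + 9a**2 + 68a + 192) + (−2a**2 + 22a + 120)
  a**3 + 9a**2 + 68a + 192 = (−(1/2)a − 10)(−2a**2 + 22a + 120) + (348a + 1392)
  −2a**2 + 22a + 120 = (−(1/174)a + 5/58)(348a + 1392) + (0)
Last nonzero remainder: 348a + 1392. Dividing through by 348 gives the monic gcd a + 4.

a + 4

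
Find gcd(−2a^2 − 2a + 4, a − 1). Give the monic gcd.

By polynomial division,
  −2a^2 − 2a + 4 = (−2a − 4)(a − 1) + (0)
The last nonzero remainder a − 1 is already monic.

a − 1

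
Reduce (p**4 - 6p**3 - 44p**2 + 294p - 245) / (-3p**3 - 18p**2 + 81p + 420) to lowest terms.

(-p**2 + 8p - 7)/(3p + 12)

Apply the Euclidean algorithm:
  p**4 - 6p**3 - 44p**2 + 294p - 245 = (-(1/3)p + 4)(-3p**3 - 18p**2 + 81p + 420) + (55p**2 + 110p - 1925)
  -3p**3 - 18p**2 + 81p + 420 = (-(3/55)p - 12/55)(55p**2 + 110p - 1925) + (0)
Last nonzero remainder: 55p**2 + 110p - 1925. Dividing through by 55 gives the monic gcd p**2 + 2p - 35.
Cancel p**2 + 2p - 35 from numerator and denominator to get the reduced form.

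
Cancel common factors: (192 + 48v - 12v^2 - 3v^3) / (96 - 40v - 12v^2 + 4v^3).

(-48 - 24v - 3v^2)/(-24 + 4v + 4v^2)

By polynomial division,
  -3v^3 - 12v^2 + 48v + 192 = (-3/4)(4v^3 - 12v^2 - 40v + 96) + (-21v^2 + 18v + 264)
  4v^3 - 12v^2 - 40v + 96 = (-(4/21)v + 20/49)(-21v^2 + 18v + 264) + ((144/49)v - 576/49)
  -21v^2 + 18v + 264 = (-(343/48)v - 539/24)((144/49)v - 576/49) + (0)
Last nonzero remainder: (144/49)v - 576/49. Dividing through by 144/49 gives the monic gcd v - 4.
Cancel v - 4 from numerator and denominator to get the reduced form.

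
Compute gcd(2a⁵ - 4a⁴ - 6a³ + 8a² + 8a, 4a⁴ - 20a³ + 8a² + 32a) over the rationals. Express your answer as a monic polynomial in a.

By polynomial division,
  2a⁵ - 4a⁴ - 6a³ + 8a² + 8a = ((1/2)a + 3/2)(4a⁴ - 20a³ + 8a² + 32a) + (20a³ - 20a² - 40a)
  4a⁴ - 20a³ + 8a² + 32a = ((1/5)a - 4/5)(20a³ - 20a² - 40a) + (0)
Last nonzero remainder: 20a³ - 20a² - 40a. Dividing through by 20 gives the monic gcd a³ - a² - 2a.

a³ - a² - 2a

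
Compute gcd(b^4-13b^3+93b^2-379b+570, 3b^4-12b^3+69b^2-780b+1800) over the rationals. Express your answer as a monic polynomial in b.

Apply the Euclidean algorithm:
  b^4-13b^3+93b^2-379b+570 = (1/3)(3b^4-12b^3+69b^2-780b+1800) + (-9b^3+70b^2-119b-30)
  3b^4-12b^3+69b^2-780b+1800 = (-(1/3)b-34/27)(-9b^3+70b^2-119b-30) + ((3172/27)b^2-(25376/27)b+15860/9)
  -9b^3+70b^2-119b-30 = (-(243/3172)b-27/1586)((3172/27)b^2-(25376/27)b+15860/9) + (0)
Last nonzero remainder: (3172/27)b^2-(25376/27)b+15860/9. Dividing through by 3172/27 gives the monic gcd b^2-8b+15.

b^2-8b+15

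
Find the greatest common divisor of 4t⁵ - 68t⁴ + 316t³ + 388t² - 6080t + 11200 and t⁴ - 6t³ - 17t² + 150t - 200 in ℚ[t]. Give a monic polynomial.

t² - 9t + 20

Repeated division with remainder:
  4t⁵ - 68t⁴ + 316t³ + 388t² - 6080t + 11200 = (4t - 44)(t⁴ - 6t³ - 17t² + 150t - 200) + (120t³ - 960t² + 1320t + 2400)
  t⁴ - 6t³ - 17t² + 150t - 200 = ((1/120)t + 1/60)(120t³ - 960t² + 1320t + 2400) + (-12t² + 108t - 240)
  120t³ - 960t² + 1320t + 2400 = (-10t - 10)(-12t² + 108t - 240) + (0)
Last nonzero remainder: -12t² + 108t - 240. Dividing through by -12 gives the monic gcd t² - 9t + 20.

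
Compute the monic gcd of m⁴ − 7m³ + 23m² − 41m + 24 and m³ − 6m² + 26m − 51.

By polynomial division,
  m⁴ − 7m³ + 23m² − 41m + 24 = (m − 1)(m³ − 6m² + 26m − 51) + (−9m² + 36m − 27)
  m³ − 6m² + 26m − 51 = (−(1/9)m + 2/9)(−9m² + 36m − 27) + (15m − 45)
  −9m² + 36m − 27 = (−(3/5)m + 3/5)(15m − 45) + (0)
Last nonzero remainder: 15m − 45. Dividing through by 15 gives the monic gcd m − 3.

m − 3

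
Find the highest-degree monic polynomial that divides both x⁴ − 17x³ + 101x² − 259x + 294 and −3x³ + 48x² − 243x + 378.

Repeated division with remainder:
  x⁴ − 17x³ + 101x² − 259x + 294 = (−(1/3)x + 1/3)(−3x³ + 48x² − 243x + 378) + (4x² − 52x + 168)
  −3x³ + 48x² − 243x + 378 = (−(3/4)x + 9/4)(4x² − 52x + 168) + (0)
Last nonzero remainder: 4x² − 52x + 168. Dividing through by 4 gives the monic gcd x² − 13x + 42.

x² − 13x + 42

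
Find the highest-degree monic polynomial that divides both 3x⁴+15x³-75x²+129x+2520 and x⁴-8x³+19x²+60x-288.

x²-7x+24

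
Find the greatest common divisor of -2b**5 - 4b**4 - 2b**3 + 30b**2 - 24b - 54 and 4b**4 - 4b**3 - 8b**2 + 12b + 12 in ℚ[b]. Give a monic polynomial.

b**3 - 2b**2 + 3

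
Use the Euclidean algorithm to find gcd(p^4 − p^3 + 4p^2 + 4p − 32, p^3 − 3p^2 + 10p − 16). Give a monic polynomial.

Apply the Euclidean algorithm:
  p^4 − p^3 + 4p^2 + 4p − 32 = (p + 2)(p^3 − 3p^2 + 10p − 16) + (0)
The last nonzero remainder p^3 − 3p^2 + 10p − 16 is already monic.

p^3 − 3p^2 + 10p − 16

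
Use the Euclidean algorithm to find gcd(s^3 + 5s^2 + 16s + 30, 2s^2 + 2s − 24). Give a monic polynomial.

1

Euclidean algorithm in ℚ[s]:
  s^3 + 5s^2 + 16s + 30 = ((1/2)s + 2)(2s^2 + 2s − 24) + (24s + 78)
  2s^2 + 2s − 24 = ((1/12)s − 3/16)(24s + 78) + (−75/8)
  24s + 78 = (−(64/25)s − 208/25)(−75/8) + (0)
The last nonzero remainder is the constant −75/8, so the polynomials are coprime and gcd = 1.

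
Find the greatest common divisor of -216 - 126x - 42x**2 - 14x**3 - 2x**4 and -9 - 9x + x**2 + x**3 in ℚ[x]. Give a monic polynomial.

Euclidean algorithm in ℚ[x]:
  -2x**4 - 14x**3 - 42x**2 - 126x - 216 = (-2x - 12)(x**3 + x**2 - 9x - 9) + (-48x**2 - 252x - 324)
  x**3 + x**2 - 9x - 9 = (-(1/48)x + 17/192)(-48x**2 - 252x - 324) + ((105/16)x + 315/16)
  -48x**2 - 252x - 324 = (-(256/35)x - 576/35)((105/16)x + 315/16) + (0)
Last nonzero remainder: (105/16)x + 315/16. Dividing through by 105/16 gives the monic gcd x + 3.

3 + x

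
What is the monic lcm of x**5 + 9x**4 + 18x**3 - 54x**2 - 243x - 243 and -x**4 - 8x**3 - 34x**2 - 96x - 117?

By polynomial division,
  x**5 + 9x**4 + 18x**3 - 54x**2 - 243x - 243 = (-x - 1)(-x**4 - 8x**3 - 34x**2 - 96x - 117) + (-24x**3 - 184x**2 - 456x - 360)
  -x**4 - 8x**3 - 34x**2 - 96x - 117 = ((1/24)x + 1/72)(-24x**3 - 184x**2 - 456x - 360) + (-(112/9)x**2 - (224/3)x - 112)
  -24x**3 - 184x**2 - 456x - 360 = ((27/14)x + 45/14)(-(112/9)x**2 - (224/3)x - 112) + (0)
Last nonzero remainder: -(112/9)x**2 - (224/3)x - 112. Dividing through by -112/9 gives the monic gcd x**2 + 6x + 9.
Then lcm(f, g) = f·g / gcd(f, g); expanding and making the result monic gives the answer.

x**7 + 11x**6 + 49x**5 + 99x**4 - 117x**3 - 1431x**2 - 3645x - 3159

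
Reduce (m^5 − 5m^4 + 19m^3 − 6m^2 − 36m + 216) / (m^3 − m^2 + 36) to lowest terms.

By polynomial division,
  m^5 − 5m^4 + 19m^3 − 6m^2 − 36m + 216 = (m^2 − 4m + 15)(m^3 − m^2 + 36) + (−27m^2 + 108m − 324)
  m^3 − m^2 + 36 = (−(1/27)m − 1/9)(−27m^2 + 108m − 324) + (0)
Last nonzero remainder: −27m^2 + 108m − 324. Dividing through by −27 gives the monic gcd m^2 − 4m + 12.
Cancel m^2 − 4m + 12 from numerator and denominator to get the reduced form.

(m^3 − m^2 + 3m + 18)/(m + 3)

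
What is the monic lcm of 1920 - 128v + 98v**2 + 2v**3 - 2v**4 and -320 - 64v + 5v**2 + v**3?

Apply the Euclidean algorithm:
  -2v**4 + 2v**3 + 98v**2 - 128v + 1920 = (-2v + 12)(v**3 + 5v**2 - 64v - 320) + (-90v**2 + 5760)
  v**3 + 5v**2 - 64v - 320 = (-(1/90)v - 1/18)(-90v**2 + 5760) + (0)
Last nonzero remainder: -90v**2 + 5760. Dividing through by -90 gives the monic gcd v**2 - 64.
Then lcm(f, g) = f·g / gcd(f, g); expanding and making the result monic gives the answer.

-4800 - 640v - 181v**2 - 54v**3 + 4v**4 + v**5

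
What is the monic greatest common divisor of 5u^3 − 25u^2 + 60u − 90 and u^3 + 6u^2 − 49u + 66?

By polynomial division,
  5u^3 − 25u^2 + 60u − 90 = (5)(u^3 + 6u^2 − 49u + 66) + (−55u^2 + 305u − 420)
  u^3 + 6u^2 − 49u + 66 = (−(1/55)u − 127/605)(−55u^2 + 305u − 420) + ((894/121)u − 2682/121)
  −55u^2 + 305u − 420 = (−(6655/894)u + 8470/447)((894/121)u − 2682/121) + (0)
Last nonzero remainder: (894/121)u − 2682/121. Dividing through by 894/121 gives the monic gcd u − 3.

u − 3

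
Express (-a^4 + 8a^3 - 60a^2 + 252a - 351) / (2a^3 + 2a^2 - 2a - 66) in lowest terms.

Apply the Euclidean algorithm:
  -a^4 + 8a^3 - 60a^2 + 252a - 351 = (-(1/2)a + 9/2)(2a^3 + 2a^2 - 2a - 66) + (-70a^2 + 228a - 54)
  2a^3 + 2a^2 - 2a - 66 = (-(1/35)a - 149/1225)(-70a^2 + 228a - 54) + ((29632/1225)a - 88896/1225)
  -70a^2 + 228a - 54 = (-(42875/14816)a + 11025/14816)((29632/1225)a - 88896/1225) + (0)
Last nonzero remainder: (29632/1225)a - 88896/1225. Dividing through by 29632/1225 gives the monic gcd a - 3.
Cancel a - 3 from numerator and denominator to get the reduced form.

(-a^3 + 5a^2 - 45a + 117)/(2a^2 + 8a + 22)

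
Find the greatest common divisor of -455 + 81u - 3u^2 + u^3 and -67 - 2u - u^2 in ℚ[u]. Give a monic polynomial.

1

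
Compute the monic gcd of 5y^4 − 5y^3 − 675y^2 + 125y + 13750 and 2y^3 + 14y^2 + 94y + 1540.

Apply the Euclidean algorithm:
  5y^4 − 5y^3 − 675y^2 + 125y + 13750 = ((5/2)y − 20)(2y^3 + 14y^2 + 94y + 1540) + (−630y^2 − 1845y + 44550)
  2y^3 + 14y^2 + 94y + 1540 = (−(1/315)y − 19/1470)(−630y^2 − 1845y + 44550) + ((20735/98)y + 103675/49)
  −630y^2 − 1845y + 44550 = (−(12348/4147)y + 7938/377)((20735/98)y + 103675/49) + (0)
Last nonzero remainder: (20735/98)y + 103675/49. Dividing through by 20735/98 gives the monic gcd y + 10.

y + 10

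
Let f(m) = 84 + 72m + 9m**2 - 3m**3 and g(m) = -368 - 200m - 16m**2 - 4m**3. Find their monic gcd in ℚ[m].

2 + m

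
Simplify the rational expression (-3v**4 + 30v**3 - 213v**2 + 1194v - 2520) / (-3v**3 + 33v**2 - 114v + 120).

By polynomial division,
  -3v**4 + 30v**3 - 213v**2 + 1194v - 2520 = (v + 1)(-3v**3 + 33v**2 - 114v + 120) + (-132v**2 + 1188v - 2640)
  -3v**3 + 33v**2 - 114v + 120 = ((1/44)v - 1/22)(-132v**2 + 1188v - 2640) + (0)
Last nonzero remainder: -132v**2 + 1188v - 2640. Dividing through by -132 gives the monic gcd v**2 - 9v + 20.
Cancel v**2 - 9v + 20 from numerator and denominator to get the reduced form.

(v**2 - v + 42)/(v - 2)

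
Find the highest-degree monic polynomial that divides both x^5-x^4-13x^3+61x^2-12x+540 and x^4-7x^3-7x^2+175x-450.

Repeated division with remainder:
  x^5-x^4-13x^3+61x^2-12x+540 = (x+6)(x^4-7x^3-7x^2+175x-450) + (36x^3-72x^2-612x+3240)
  x^4-7x^3-7x^2+175x-450 = ((1/36)x-5/36)(36x^3-72x^2-612x+3240) + (0)
Last nonzero remainder: 36x^3-72x^2-612x+3240. Dividing through by 36 gives the monic gcd x^3-2x^2-17x+90.

x^3-2x^2-17x+90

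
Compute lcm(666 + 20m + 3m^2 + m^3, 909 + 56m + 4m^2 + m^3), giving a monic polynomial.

Apply the Euclidean algorithm:
  m^3 + 3m^2 + 20m + 666 = (m^3 + 4m^2 + 56m + 909) + (-m^2 - 36m - 243)
  m^3 + 4m^2 + 56m + 909 = (-m + 32)(-m^2 - 36m - 243) + (965m + 8685)
  -m^2 - 36m - 243 = (-(1/965)m - 27/965)(965m + 8685) + (0)
Last nonzero remainder: 965m + 8685. Dividing through by 965 gives the monic gcd m + 9.
Then lcm(f, g) = f·g / gcd(f, g); expanding and making the result monic gives the answer.

67266 - 1310m + 869m^2 + 106m^3 - 2m^4 + m^5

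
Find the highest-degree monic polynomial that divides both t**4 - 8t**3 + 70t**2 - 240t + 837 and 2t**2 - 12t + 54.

t**2 - 6t + 27

Apply the Euclidean algorithm:
  t**4 - 8t**3 + 70t**2 - 240t + 837 = ((1/2)t**2 - t + 31/2)(2t**2 - 12t + 54) + (0)
Last nonzero remainder: 2t**2 - 12t + 54. Dividing through by 2 gives the monic gcd t**2 - 6t + 27.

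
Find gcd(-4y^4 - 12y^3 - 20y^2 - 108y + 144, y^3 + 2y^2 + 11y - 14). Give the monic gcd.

Euclidean algorithm in ℚ[y]:
  -4y^4 - 12y^3 - 20y^2 - 108y + 144 = (-4y - 4)(y^3 + 2y^2 + 11y - 14) + (32y^2 - 120y + 88)
  y^3 + 2y^2 + 11y - 14 = ((1/32)y + 23/128)(32y^2 - 120y + 88) + ((477/16)y - 477/16)
  32y^2 - 120y + 88 = ((512/477)y - 1408/477)((477/16)y - 477/16) + (0)
Last nonzero remainder: (477/16)y - 477/16. Dividing through by 477/16 gives the monic gcd y - 1.

y - 1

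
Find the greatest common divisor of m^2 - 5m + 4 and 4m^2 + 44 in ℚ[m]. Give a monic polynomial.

Euclidean algorithm in ℚ[m]:
  m^2 - 5m + 4 = (1/4)(4m^2 + 44) + (-5m - 7)
  4m^2 + 44 = (-(4/5)m + 28/25)(-5m - 7) + (1296/25)
  -5m - 7 = (-(125/1296)m - 175/1296)(1296/25) + (0)
The last nonzero remainder is the constant 1296/25, so the polynomials are coprime and gcd = 1.

1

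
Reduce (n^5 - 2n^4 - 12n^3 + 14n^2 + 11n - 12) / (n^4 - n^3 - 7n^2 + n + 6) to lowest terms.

(n^3 - 2n^2 - 11n + 12)/(n^2 - n - 6)

Euclidean algorithm in ℚ[n]:
  n^5 - 2n^4 - 12n^3 + 14n^2 + 11n - 12 = (n - 1)(n^4 - n^3 - 7n^2 + n + 6) + (-6n^3 + 6n^2 + 6n - 6)
  n^4 - n^3 - 7n^2 + n + 6 = (-(1/6)n)(-6n^3 + 6n^2 + 6n - 6) + (-6n^2 + 6)
  -6n^3 + 6n^2 + 6n - 6 = (n - 1)(-6n^2 + 6) + (0)
Last nonzero remainder: -6n^2 + 6. Dividing through by -6 gives the monic gcd n^2 - 1.
Cancel n^2 - 1 from numerator and denominator to get the reduced form.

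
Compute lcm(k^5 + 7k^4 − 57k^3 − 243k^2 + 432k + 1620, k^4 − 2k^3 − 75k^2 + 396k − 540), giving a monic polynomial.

k^6 + 4k^5 − 78k^4 − 72k^3 + 1161k^2 + 324k − 4860

Repeated division with remainder:
  k^5 + 7k^4 − 57k^3 − 243k^2 + 432k + 1620 = (k + 9)(k^4 − 2k^3 − 75k^2 + 396k − 540) + (36k^3 + 36k^2 − 2592k + 6480)
  k^4 − 2k^3 − 75k^2 + 396k − 540 = ((1/36)k − 1/12)(36k^3 + 36k^2 − 2592k + 6480) + (0)
Last nonzero remainder: 36k^3 + 36k^2 − 2592k + 6480. Dividing through by 36 gives the monic gcd k^3 + k^2 − 72k + 180.
Then lcm(f, g) = f·g / gcd(f, g); expanding and making the result monic gives the answer.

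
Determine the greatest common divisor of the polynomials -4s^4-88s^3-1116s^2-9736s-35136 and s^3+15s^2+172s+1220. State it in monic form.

s^2+5s+122

Apply the Euclidean algorithm:
  -4s^4-88s^3-1116s^2-9736s-35136 = (-4s-28)(s^3+15s^2+172s+1220) + (-8s^2-40s-976)
  s^3+15s^2+172s+1220 = (-(1/8)s-5/4)(-8s^2-40s-976) + (0)
Last nonzero remainder: -8s^2-40s-976. Dividing through by -8 gives the monic gcd s^2+5s+122.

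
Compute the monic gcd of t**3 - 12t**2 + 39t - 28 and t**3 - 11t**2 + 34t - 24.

Repeated division with remainder:
  t**3 - 12t**2 + 39t - 28 = (t**3 - 11t**2 + 34t - 24) + (-t**2 + 5t - 4)
  t**3 - 11t**2 + 34t - 24 = (-t + 6)(-t**2 + 5t - 4) + (0)
Last nonzero remainder: -t**2 + 5t - 4. Dividing through by -1 gives the monic gcd t**2 - 5t + 4.

t**2 - 5t + 4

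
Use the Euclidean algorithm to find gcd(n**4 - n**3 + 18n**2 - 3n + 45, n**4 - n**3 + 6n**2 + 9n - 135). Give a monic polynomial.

n**2 - n + 15

Apply the Euclidean algorithm:
  n**4 - n**3 + 18n**2 - 3n + 45 = (n**4 - n**3 + 6n**2 + 9n - 135) + (12n**2 - 12n + 180)
  n**4 - n**3 + 6n**2 + 9n - 135 = ((1/12)n**2 - 3/4)(12n**2 - 12n + 180) + (0)
Last nonzero remainder: 12n**2 - 12n + 180. Dividing through by 12 gives the monic gcd n**2 - n + 15.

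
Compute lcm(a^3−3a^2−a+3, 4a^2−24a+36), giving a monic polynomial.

By polynomial division,
  a^3−3a^2−a+3 = ((1/4)a+3/4)(4a^2−24a+36) + (8a−24)
  4a^2−24a+36 = ((1/2)a−3/2)(8a−24) + (0)
Last nonzero remainder: 8a−24. Dividing through by 8 gives the monic gcd a−3.
Then lcm(f, g) = f·g / gcd(f, g); expanding and making the result monic gives the answer.

a^4−6a^3+8a^2+6a−9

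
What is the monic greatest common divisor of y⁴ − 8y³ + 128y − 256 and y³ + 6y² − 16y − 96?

y² − 16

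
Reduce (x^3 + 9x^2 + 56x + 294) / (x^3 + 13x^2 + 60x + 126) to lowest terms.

(x^2 + 2x + 42)/(x^2 + 6x + 18)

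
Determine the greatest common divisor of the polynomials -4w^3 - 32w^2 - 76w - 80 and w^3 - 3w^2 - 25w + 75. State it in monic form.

w + 5

Repeated division with remainder:
  -4w^3 - 32w^2 - 76w - 80 = (-4)(w^3 - 3w^2 - 25w + 75) + (-44w^2 - 176w + 220)
  w^3 - 3w^2 - 25w + 75 = (-(1/44)w + 7/44)(-44w^2 - 176w + 220) + (8w + 40)
  -44w^2 - 176w + 220 = (-(11/2)w + 11/2)(8w + 40) + (0)
Last nonzero remainder: 8w + 40. Dividing through by 8 gives the monic gcd w + 5.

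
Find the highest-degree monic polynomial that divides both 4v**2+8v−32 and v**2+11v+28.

Apply the Euclidean algorithm:
  4v**2+8v−32 = (4)(v**2+11v+28) + (−36v−144)
  v**2+11v+28 = (−(1/36)v−7/36)(−36v−144) + (0)
Last nonzero remainder: −36v−144. Dividing through by −36 gives the monic gcd v+4.

v+4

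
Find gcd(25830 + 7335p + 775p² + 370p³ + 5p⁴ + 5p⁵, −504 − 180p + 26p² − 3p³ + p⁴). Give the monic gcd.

Apply the Euclidean algorithm:
  5p⁵ + 5p⁴ + 370p³ + 775p² + 7335p + 25830 = (5p + 20)(p⁴ − 3p³ + 26p² − 180p − 504) + (300p³ + 1155p² + 13455p + 35910)
  p⁴ − 3p³ + 26p² − 180p − 504 = ((1/300)p − 137/6000)(300p³ + 1155p² + 13455p + 35910) + ((3009/400)p² + (3009/400)p + 63189/200)
  300p³ + 1155p² + 13455p + 35910 = ((40000/1003)p + 114000/1003)((3009/400)p² + (3009/400)p + 63189/200) + (0)
Last nonzero remainder: (3009/400)p² + (3009/400)p + 63189/200. Dividing through by 3009/400 gives the monic gcd p² + p + 42.

42 + p + p²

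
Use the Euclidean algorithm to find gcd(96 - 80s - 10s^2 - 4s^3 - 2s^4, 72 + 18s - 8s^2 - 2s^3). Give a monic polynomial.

By polynomial division,
  -2s^4 - 4s^3 - 10s^2 - 80s + 96 = (s - 2)(-2s^3 - 8s^2 + 18s + 72) + (-44s^2 - 116s + 240)
  -2s^3 - 8s^2 + 18s + 72 = ((1/22)s + 15/242)(-44s^2 - 116s + 240) + ((1728/121)s + 6912/121)
  -44s^2 - 116s + 240 = (-(1331/432)s + 605/144)((1728/121)s + 6912/121) + (0)
Last nonzero remainder: (1728/121)s + 6912/121. Dividing through by 1728/121 gives the monic gcd s + 4.

4 + s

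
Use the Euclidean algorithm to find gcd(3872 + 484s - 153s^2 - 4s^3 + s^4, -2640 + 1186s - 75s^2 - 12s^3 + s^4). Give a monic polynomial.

88 - 19s + s^2

By polynomial division,
  s^4 - 4s^3 - 153s^2 + 484s + 3872 = (s^4 - 12s^3 - 75s^2 + 1186s - 2640) + (8s^3 - 78s^2 - 702s + 6512)
  s^4 - 12s^3 - 75s^2 + 1186s - 2640 = ((1/8)s - 9/32)(8s^3 - 78s^2 - 702s + 6512) + (-(147/16)s^2 + (2793/16)s - 1617/2)
  8s^3 - 78s^2 - 702s + 6512 = (-(128/147)s - 1184/147)(-(147/16)s^2 + (2793/16)s - 1617/2) + (0)
Last nonzero remainder: -(147/16)s^2 + (2793/16)s - 1617/2. Dividing through by -147/16 gives the monic gcd s^2 - 19s + 88.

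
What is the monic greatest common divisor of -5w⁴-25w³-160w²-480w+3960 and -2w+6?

Apply the Euclidean algorithm:
  -5w⁴-25w³-160w²-480w+3960 = ((5/2)w³+20w²+140w+660)(-2w+6) + (0)
Last nonzero remainder: -2w+6. Dividing through by -2 gives the monic gcd w-3.

w-3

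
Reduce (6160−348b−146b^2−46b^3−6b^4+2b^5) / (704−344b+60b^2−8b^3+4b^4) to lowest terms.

(140−27b−6b^2+b^3)/(16−10b+2b^2)

Euclidean algorithm in ℚ[b]:
  2b^5−6b^4−46b^3−146b^2−348b+6160 = ((1/2)b−1/2)(4b^4−8b^3+60b^2−344b+704) + (−80b^3+56b^2−872b+6512)
  4b^4−8b^3+60b^2−344b+704 = (−(1/20)b+13/200)(−80b^3+56b^2−872b+6512) + ((319/25)b^2+(957/25)b+7018/25)
  −80b^3+56b^2−872b+6512 = (−(2000/319)b+7400/319)((319/25)b^2+(957/25)b+7018/25) + (0)
Last nonzero remainder: (319/25)b^2+(957/25)b+7018/25. Dividing through by 319/25 gives the monic gcd b^2+3b+22.
Cancel b^2+3b+22 from numerator and denominator to get the reduced form.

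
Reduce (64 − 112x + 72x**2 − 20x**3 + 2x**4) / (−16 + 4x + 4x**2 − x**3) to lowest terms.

Repeated division with remainder:
  2x**4 − 20x**3 + 72x**2 − 112x + 64 = (−2x + 12)(−x**3 + 4x**2 + 4x − 16) + (32x**2 − 192x + 256)
  −x**3 + 4x**2 + 4x − 16 = (−(1/32)x − 1/16)(32x**2 − 192x + 256) + (0)
Last nonzero remainder: 32x**2 − 192x + 256. Dividing through by 32 gives the monic gcd x**2 − 6x + 8.
Cancel x**2 − 6x + 8 from numerator and denominator to get the reduced form.

(−8 + 8x − 2x**2)/(2 + x)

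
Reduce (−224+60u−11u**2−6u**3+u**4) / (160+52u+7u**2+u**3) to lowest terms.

Apply the Euclidean algorithm:
  u**4−6u**3−11u**2+60u−224 = (u−13)(u**3+7u**2+52u+160) + (28u**2+576u+1856)
  u**3+7u**2+52u+160 = ((1/28)u−95/196)(28u**2+576u+1856) + ((12980/49)u+51920/49)
  28u**2+576u+1856 = ((343/3245)u+5684/3245)((12980/49)u+51920/49) + (0)
Last nonzero remainder: (12980/49)u+51920/49. Dividing through by 12980/49 gives the monic gcd u+4.
Cancel u+4 from numerator and denominator to get the reduced form.

(−56+29u−10u**2+u**3)/(40+3u+u**2)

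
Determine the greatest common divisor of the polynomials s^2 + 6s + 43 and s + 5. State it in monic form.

Euclidean algorithm in ℚ[s]:
  s^2 + 6s + 43 = (s + 1)(s + 5) + (38)
  s + 5 = ((1/38)s + 5/38)(38) + (0)
The last nonzero remainder is the constant 38, so the polynomials are coprime and gcd = 1.

1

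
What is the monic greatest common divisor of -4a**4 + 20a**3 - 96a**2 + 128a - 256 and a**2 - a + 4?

a**2 - a + 4

Apply the Euclidean algorithm:
  -4a**4 + 20a**3 - 96a**2 + 128a - 256 = (-4a**2 + 16a - 64)(a**2 - a + 4) + (0)
The last nonzero remainder a**2 - a + 4 is already monic.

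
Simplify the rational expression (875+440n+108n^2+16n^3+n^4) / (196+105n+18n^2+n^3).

Euclidean algorithm in ℚ[n]:
  n^4+16n^3+108n^2+440n+875 = (n−2)(n^3+18n^2+105n+196) + (39n^2+454n+1267)
  n^3+18n^2+105n+196 = ((1/39)n+248/1521)(39n^2+454n+1267) + (−(2300/1521)n−16100/1521)
  39n^2+454n+1267 = (−(59319/2300)n−275301/2300)(−(2300/1521)n−16100/1521) + (0)
Last nonzero remainder: −(2300/1521)n−16100/1521. Dividing through by −2300/1521 gives the monic gcd n+7.
Cancel n+7 from numerator and denominator to get the reduced form.

(125+45n+9n^2+n^3)/(28+11n+n^2)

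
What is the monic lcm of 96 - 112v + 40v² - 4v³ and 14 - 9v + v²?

168 - 220v + 98v² - 17v³ + v⁴

Euclidean algorithm in ℚ[v]:
  -4v³ + 40v² - 112v + 96 = (-4v + 4)(v² - 9v + 14) + (-20v + 40)
  v² - 9v + 14 = (-(1/20)v + 7/20)(-20v + 40) + (0)
Last nonzero remainder: -20v + 40. Dividing through by -20 gives the monic gcd v - 2.
Then lcm(f, g) = f·g / gcd(f, g); expanding and making the result monic gives the answer.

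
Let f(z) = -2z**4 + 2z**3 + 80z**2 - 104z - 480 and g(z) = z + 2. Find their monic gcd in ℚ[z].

Repeated division with remainder:
  -2z**4 + 2z**3 + 80z**2 - 104z - 480 = (-2z**3 + 6z**2 + 68z - 240)(z + 2) + (0)
The last nonzero remainder z + 2 is already monic.

z + 2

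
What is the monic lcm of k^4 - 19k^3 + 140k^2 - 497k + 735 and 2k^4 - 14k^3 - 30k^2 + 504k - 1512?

k^6 - 19k^5 + 104k^4 + 187k^3 - 4305k^2 + 17892k - 26460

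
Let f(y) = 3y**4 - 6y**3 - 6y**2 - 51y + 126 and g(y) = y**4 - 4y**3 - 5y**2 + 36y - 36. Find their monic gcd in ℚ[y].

y**2 - 5y + 6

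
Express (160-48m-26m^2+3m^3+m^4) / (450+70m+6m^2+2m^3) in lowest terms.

Apply the Euclidean algorithm:
  m^4+3m^3-26m^2-48m+160 = ((1/2)m)(2m^3+6m^2+70m+450) + (-61m^2-273m+160)
  2m^3+6m^2+70m+450 = (-(2/61)m+180/3721)(-61m^2-273m+160) + ((329130/3721)m+1645650/3721)
  -61m^2-273m+160 = (-(226981/329130)m+59536/164565)((329130/3721)m+1645650/3721) + (0)
Last nonzero remainder: (329130/3721)m+1645650/3721. Dividing through by 329130/3721 gives the monic gcd m+5.
Cancel m+5 from numerator and denominator to get the reduced form.

(32-16m-2m^2+m^3)/(90-4m+2m^2)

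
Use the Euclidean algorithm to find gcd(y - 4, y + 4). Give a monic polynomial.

1

Repeated division with remainder:
  y - 4 = (y + 4) + (-8)
  y + 4 = (-(1/8)y - 1/2)(-8) + (0)
The last nonzero remainder is the constant -8, so the polynomials are coprime and gcd = 1.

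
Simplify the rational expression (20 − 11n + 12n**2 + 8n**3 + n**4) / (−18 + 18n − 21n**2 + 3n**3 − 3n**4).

By polynomial division,
  n**4 + 8n**3 + 12n**2 − 11n + 20 = (−1/3)(−3n**4 + 3n**3 − 21n**2 + 18n − 18) + (9n**3 + 5n**2 − 5n + 14)
  −3n**4 + 3n**3 − 21n**2 + 18n − 18 = (−(1/3)n + 14/27)(9n**3 + 5n**2 − 5n + 14) + (−(682/27)n**2 + (682/27)n − 682/27)
  9n**3 + 5n**2 − 5n + 14 = (−(243/682)n − 189/341)(−(682/27)n**2 + (682/27)n − 682/27) + (0)
Last nonzero remainder: −(682/27)n**2 + (682/27)n − 682/27. Dividing through by −682/27 gives the monic gcd n**2 − n + 1.
Cancel n**2 − n + 1 from numerator and denominator to get the reduced form.

(−20 − 9n − n**2)/(18 + 3n**2)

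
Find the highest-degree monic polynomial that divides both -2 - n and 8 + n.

1

Repeated division with remainder:
  -n - 2 = (-1)(n + 8) + (6)
  n + 8 = ((1/6)n + 4/3)(6) + (0)
The last nonzero remainder is the constant 6, so the polynomials are coprime and gcd = 1.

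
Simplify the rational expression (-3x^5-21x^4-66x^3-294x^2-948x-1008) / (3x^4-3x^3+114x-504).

Apply the Euclidean algorithm:
  -3x^5-21x^4-66x^3-294x^2-948x-1008 = (-x-8)(3x^4-3x^3+114x-504) + (-90x^3-180x^2-540x-5040)
  3x^4-3x^3+114x-504 = (-(1/30)x+1/10)(-90x^3-180x^2-540x-5040) + (0)
Last nonzero remainder: -90x^3-180x^2-540x-5040. Dividing through by -90 gives the monic gcd x^3+2x^2+6x+56.
Cancel x^3+2x^2+6x+56 from numerator and denominator to get the reduced form.

(-x^2-5x-6)/(x-3)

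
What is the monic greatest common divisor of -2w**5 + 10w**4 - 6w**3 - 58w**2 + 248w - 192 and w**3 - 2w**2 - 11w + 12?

w**3 - 2w**2 - 11w + 12

By polynomial division,
  -2w**5 + 10w**4 - 6w**3 - 58w**2 + 248w - 192 = (-2w**2 + 6w - 16)(w**3 - 2w**2 - 11w + 12) + (0)
The last nonzero remainder w**3 - 2w**2 - 11w + 12 is already monic.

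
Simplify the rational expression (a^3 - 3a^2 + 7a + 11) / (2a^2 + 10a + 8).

Repeated division with remainder:
  a^3 - 3a^2 + 7a + 11 = ((1/2)a - 4)(2a^2 + 10a + 8) + (43a + 43)
  2a^2 + 10a + 8 = ((2/43)a + 8/43)(43a + 43) + (0)
Last nonzero remainder: 43a + 43. Dividing through by 43 gives the monic gcd a + 1.
Cancel a + 1 from numerator and denominator to get the reduced form.

(a^2 - 4a + 11)/(2a + 8)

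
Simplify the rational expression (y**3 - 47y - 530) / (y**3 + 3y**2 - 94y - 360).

(y**2 + 10y + 53)/(y**2 + 13y + 36)

Repeated division with remainder:
  y**3 - 47y - 530 = (y**3 + 3y**2 - 94y - 360) + (-3y**2 + 47y - 170)
  y**3 + 3y**2 - 94y - 360 = (-(1/3)y - 56/9)(-3y**2 + 47y - 170) + ((1276/9)y - 12760/9)
  -3y**2 + 47y - 170 = (-(27/1276)y + 153/1276)((1276/9)y - 12760/9) + (0)
Last nonzero remainder: (1276/9)y - 12760/9. Dividing through by 1276/9 gives the monic gcd y - 10.
Cancel y - 10 from numerator and denominator to get the reduced form.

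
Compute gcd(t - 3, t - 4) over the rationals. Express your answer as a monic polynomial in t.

Euclidean algorithm in ℚ[t]:
  t - 3 = (t - 4) + (1)
  t - 4 = (t - 4)(1) + (0)
The last nonzero remainder is the constant 1, so the polynomials are coprime and gcd = 1.

1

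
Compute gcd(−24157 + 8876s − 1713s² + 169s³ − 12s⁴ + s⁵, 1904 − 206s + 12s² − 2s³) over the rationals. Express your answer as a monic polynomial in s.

Euclidean algorithm in ℚ[s]:
  s⁵ − 12s⁴ + 169s³ − 1713s² + 8876s − 24157 = (−(1/2)s² + 3s − 15)(−2s³ + 12s² − 206s + 1904) + (37s² + 74s + 4403)
  −2s³ + 12s² − 206s + 1904 = (−(2/37)s + 16/37)(37s² + 74s + 4403) + (0)
Last nonzero remainder: 37s² + 74s + 4403. Dividing through by 37 gives the monic gcd s² + 2s + 119.

119 + 2s + s²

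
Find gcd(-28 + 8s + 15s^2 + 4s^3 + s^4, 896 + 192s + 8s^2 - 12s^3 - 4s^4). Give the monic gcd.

14 + 3s + s^2

Euclidean algorithm in ℚ[s]:
  s^4 + 4s^3 + 15s^2 + 8s - 28 = (-1/4)(-4s^4 - 12s^3 + 8s^2 + 192s + 896) + (s^3 + 17s^2 + 56s + 196)
  -4s^4 - 12s^3 + 8s^2 + 192s + 896 = (-4s + 56)(s^3 + 17s^2 + 56s + 196) + (-720s^2 - 2160s - 10080)
  s^3 + 17s^2 + 56s + 196 = (-(1/720)s - 7/360)(-720s^2 - 2160s - 10080) + (0)
Last nonzero remainder: -720s^2 - 2160s - 10080. Dividing through by -720 gives the monic gcd s^2 + 3s + 14.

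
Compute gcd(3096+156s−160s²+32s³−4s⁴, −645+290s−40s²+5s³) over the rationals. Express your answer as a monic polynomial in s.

43−5s+s²

By polynomial division,
  −4s⁴+32s³−160s²+156s+3096 = (−(4/5)s)(5s³−40s²+290s−645) + (72s²−360s+3096)
  5s³−40s²+290s−645 = ((5/72)s−5/24)(72s²−360s+3096) + (0)
Last nonzero remainder: 72s²−360s+3096. Dividing through by 72 gives the monic gcd s²−5s+43.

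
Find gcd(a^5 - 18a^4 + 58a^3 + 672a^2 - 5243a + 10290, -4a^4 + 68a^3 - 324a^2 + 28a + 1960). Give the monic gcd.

a^3 - 19a^2 + 119a - 245

By polynomial division,
  a^5 - 18a^4 + 58a^3 + 672a^2 - 5243a + 10290 = (-(1/4)a + 1/4)(-4a^4 + 68a^3 - 324a^2 + 28a + 1960) + (-40a^3 + 760a^2 - 4760a + 9800)
  -4a^4 + 68a^3 - 324a^2 + 28a + 1960 = ((1/10)a + 1/5)(-40a^3 + 760a^2 - 4760a + 9800) + (0)
Last nonzero remainder: -40a^3 + 760a^2 - 4760a + 9800. Dividing through by -40 gives the monic gcd a^3 - 19a^2 + 119a - 245.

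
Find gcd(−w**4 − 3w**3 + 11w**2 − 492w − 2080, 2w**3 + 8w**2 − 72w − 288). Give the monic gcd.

Repeated division with remainder:
  −w**4 − 3w**3 + 11w**2 − 492w − 2080 = (−(1/2)w + 1/2)(2w**3 + 8w**2 − 72w − 288) + (−29w**2 − 600w − 1936)
  2w**3 + 8w**2 − 72w − 288 = (−(2/29)w + 968/841)(−29w**2 − 600w − 1936) + ((407960/841)w + 1631840/841)
  −29w**2 − 600w − 1936 = (−(24389/407960)w − 101761/101990)((407960/841)w + 1631840/841) + (0)
Last nonzero remainder: (407960/841)w + 1631840/841. Dividing through by 407960/841 gives the monic gcd w + 4.

w + 4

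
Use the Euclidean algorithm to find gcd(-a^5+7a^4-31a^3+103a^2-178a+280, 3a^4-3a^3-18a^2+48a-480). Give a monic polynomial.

Apply the Euclidean algorithm:
  -a^5+7a^4-31a^3+103a^2-178a+280 = (-(1/3)a+2)(3a^4-3a^3-18a^2+48a-480) + (-31a^3+155a^2-434a+1240)
  3a^4-3a^3-18a^2+48a-480 = (-(3/31)a-12/31)(-31a^3+155a^2-434a+1240) + (0)
Last nonzero remainder: -31a^3+155a^2-434a+1240. Dividing through by -31 gives the monic gcd a^3-5a^2+14a-40.

a^3-5a^2+14a-40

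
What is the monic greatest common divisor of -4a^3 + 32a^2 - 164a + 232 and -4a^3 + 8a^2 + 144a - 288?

Repeated division with remainder:
  -4a^3 + 32a^2 - 164a + 232 = (-4a^3 + 8a^2 + 144a - 288) + (24a^2 - 308a + 520)
  -4a^3 + 8a^2 + 144a - 288 = (-(1/6)a - 65/36)(24a^2 - 308a + 520) + (-(2929/9)a + 5858/9)
  24a^2 - 308a + 520 = (-(216/2929)a + 2340/2929)(-(2929/9)a + 5858/9) + (0)
Last nonzero remainder: -(2929/9)a + 5858/9. Dividing through by -2929/9 gives the monic gcd a - 2.

a - 2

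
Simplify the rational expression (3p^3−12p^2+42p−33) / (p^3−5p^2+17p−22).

Apply the Euclidean algorithm:
  3p^3−12p^2+42p−33 = (3)(p^3−5p^2+17p−22) + (3p^2−9p+33)
  p^3−5p^2+17p−22 = ((1/3)p−2/3)(3p^2−9p+33) + (0)
Last nonzero remainder: 3p^2−9p+33. Dividing through by 3 gives the monic gcd p^2−3p+11.
Cancel p^2−3p+11 from numerator and denominator to get the reduced form.

(3p−3)/(p−2)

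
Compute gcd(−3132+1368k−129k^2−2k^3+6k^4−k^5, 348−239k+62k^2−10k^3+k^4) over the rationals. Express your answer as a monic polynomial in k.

Euclidean algorithm in ℚ[k]:
  −k^5+6k^4−2k^3−129k^2+1368k−3132 = (−k−4)(k^4−10k^3+62k^2−239k+348) + (20k^3−120k^2+760k−1740)
  k^4−10k^3+62k^2−239k+348 = ((1/20)k−1/5)(20k^3−120k^2+760k−1740) + (0)
Last nonzero remainder: 20k^3−120k^2+760k−1740. Dividing through by 20 gives the monic gcd k^3−6k^2+38k−87.

−87+38k−6k^2+k^3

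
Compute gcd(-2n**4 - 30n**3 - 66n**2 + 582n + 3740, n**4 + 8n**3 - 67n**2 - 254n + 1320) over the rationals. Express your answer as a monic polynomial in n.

Euclidean algorithm in ℚ[n]:
  -2n**4 - 30n**3 - 66n**2 + 582n + 3740 = (-2)(n**4 + 8n**3 - 67n**2 - 254n + 1320) + (-14n**3 - 200n**2 + 74n + 6380)
  n**4 + 8n**3 - 67n**2 - 254n + 1320 = (-(1/14)n + 22/49)(-14n**3 - 200n**2 + 74n + 6380) + ((1376/49)n**2 + (8256/49)n - 75680/49)
  -14n**3 - 200n**2 + 74n + 6380 = (-(343/688)n - 1421/344)((1376/49)n**2 + (8256/49)n - 75680/49) + (0)
Last nonzero remainder: (1376/49)n**2 + (8256/49)n - 75680/49. Dividing through by 1376/49 gives the monic gcd n**2 + 6n - 55.

n**2 + 6n - 55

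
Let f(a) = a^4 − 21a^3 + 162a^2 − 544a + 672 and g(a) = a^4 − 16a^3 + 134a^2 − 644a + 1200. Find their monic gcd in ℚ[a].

a^2 − 10a + 24

Repeated division with remainder:
  a^4 − 21a^3 + 162a^2 − 544a + 672 = (a^4 − 16a^3 + 134a^2 − 644a + 1200) + (−5a^3 + 28a^2 + 100a − 528)
  a^4 − 16a^3 + 134a^2 − 644a + 1200 = (−(1/5)a + 52/25)(−5a^3 + 28a^2 + 100a − 528) + ((2394/25)a^2 − (4788/5)a + 57456/25)
  −5a^3 + 28a^2 + 100a − 528 = (−(125/2394)a − 275/1197)((2394/25)a^2 − (4788/5)a + 57456/25) + (0)
Last nonzero remainder: (2394/25)a^2 − (4788/5)a + 57456/25. Dividing through by 2394/25 gives the monic gcd a^2 − 10a + 24.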